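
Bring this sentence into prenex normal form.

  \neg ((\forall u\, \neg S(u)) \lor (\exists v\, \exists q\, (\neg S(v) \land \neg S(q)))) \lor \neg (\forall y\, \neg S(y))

Drive negations inward (¬∀x A ≡ ∃x ¬A, ¬∃x A ≡ ∀x ¬A, De Morgan for ∧/∨):
  (\exists u\, S(u)) \land (\forall v\, \forall q\, (S(v) \lor S(q))) \lor (\exists y\, S(y))
Pull the quantifiers to the front (each side's bound variable is not free in the other side):
  \exists u\, \forall v\, \forall q\, \exists y\, (S(u) \land (S(v) \lor S(q)) \lor S(y))

\exists u\, \forall v\, \forall q\, \exists y\, (S(u) \land (S(v) \lor S(q)) \lor S(y))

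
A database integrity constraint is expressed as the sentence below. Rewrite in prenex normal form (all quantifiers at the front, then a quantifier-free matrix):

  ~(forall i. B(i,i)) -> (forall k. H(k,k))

forall i. forall k. (B(i,i) | H(k,k))

Rewrite implications/biconditionals: A → B as ¬A ∨ B.
  ~~(forall i. B(i,i)) | (forall k. H(k,k))
Push ¬ through the quantifiers and connectives to reach negation normal form:
  (forall i. B(i,i)) | (forall k. H(k,k))
Pull the quantifiers to the front (each side's bound variable is not free in the other side):
  forall i. forall k. (B(i,i) | H(k,k))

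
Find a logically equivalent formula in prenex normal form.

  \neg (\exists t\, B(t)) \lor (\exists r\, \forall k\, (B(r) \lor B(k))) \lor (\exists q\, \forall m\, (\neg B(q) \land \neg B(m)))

\forall t\, \exists r\, \forall k\, \exists q\, \forall m\, (\neg B(t) \lor B(r) \lor B(k) \lor \neg B(q) \land \neg B(m))

Drive negations inward (¬∀x A ≡ ∃x ¬A, ¬∃x A ≡ ∀x ¬A, De Morgan for ∧/∨):
  (\forall t\, \neg B(t)) \lor (\exists r\, \forall k\, (B(r) \lor B(k))) \lor (\exists q\, \forall m\, (\neg B(q) \land \neg B(m)))
Pull the quantifiers to the front (each side's bound variable is not free in the other side):
  \forall t\, \exists r\, \forall k\, \exists q\, \forall m\, (\neg B(t) \lor B(r) \lor B(k) \lor \neg B(q) \land \neg B(m))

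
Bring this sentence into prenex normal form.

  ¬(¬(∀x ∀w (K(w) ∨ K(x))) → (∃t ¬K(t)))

First replace A → B with ¬A ∨ B.
  ¬(¬¬(∀x ∀w (K(w) ∨ K(x))) ∨ (∃t ¬K(t)))
Drive negations inward (¬∀x A ≡ ∃x ¬A, ¬∃x A ≡ ∀x ¬A, De Morgan for ∧/∨):
  (∃x ∃w (¬K(w) ∧ ¬K(x))) ∧ (∀t K(t))
Pull the quantifiers to the front (each side's bound variable is not free in the other side):
  ∃x ∃w ∀t (¬K(w) ∧ ¬K(x) ∧ K(t))

∃x ∃w ∀t (¬K(w) ∧ ¬K(x) ∧ K(t))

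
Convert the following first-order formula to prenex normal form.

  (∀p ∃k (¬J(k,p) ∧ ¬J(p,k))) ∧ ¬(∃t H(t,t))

∀p ∃k ∀t (¬J(k,p) ∧ ¬J(p,k) ∧ ¬H(t,t))

Drive negations inward (¬∀x A ≡ ∃x ¬A, ¬∃x A ≡ ∀x ¬A, De Morgan for ∧/∨):
  (∀p ∃k (¬J(k,p) ∧ ¬J(p,k))) ∧ (∀t ¬H(t,t))
All bound variables are already distinct, so no renaming is needed.
Pull the quantifiers to the front (each side's bound variable is not free in the other side):
  ∀p ∃k ∀t (¬J(k,p) ∧ ¬J(p,k) ∧ ¬H(t,t))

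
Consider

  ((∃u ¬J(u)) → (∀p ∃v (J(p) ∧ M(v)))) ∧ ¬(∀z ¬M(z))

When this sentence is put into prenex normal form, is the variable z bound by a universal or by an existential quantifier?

existential

First replace A → B with ¬A ∨ B.
  (¬(∃u ¬J(u)) ∨ (∀p ∃v (J(p) ∧ M(v)))) ∧ ¬(∀z ¬M(z))
Drive negations inward (¬∀x A ≡ ∃x ¬A, ¬∃x A ≡ ∀x ¬A, De Morgan for ∧/∨):
  ((∀u J(u)) ∨ (∀p ∃v (J(p) ∧ M(v)))) ∧ (∃z M(z))
Finally move all quantifiers to the prefix:
  ∀u ∀p ∃v ∃z ((J(u) ∨ J(p) ∧ M(v)) ∧ M(z))
The quantifier ∀z sits under an odd number of negations (counting the antecedent side of each →), so it flips to ∃z.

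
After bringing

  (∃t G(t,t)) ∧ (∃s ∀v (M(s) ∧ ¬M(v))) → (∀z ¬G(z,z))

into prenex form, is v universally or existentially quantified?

Eliminate → and ↔ using ¬ and ∨.
  ¬((∃t G(t,t)) ∧ (∃s ∀v (M(s) ∧ ¬M(v)))) ∨ (∀z ¬G(z,z))
Move each ¬ inward, flipping quantifiers it crosses:
  (∀t ¬G(t,t)) ∨ (∀s ∃v (¬M(s) ∨ M(v))) ∨ (∀z ¬G(z,z))
Extract every quantifier outward, since the variables are now distinct and don't occur free across branches:
  ∀t ∀s ∃v ∀z (¬G(t,t) ∨ ¬M(s) ∨ M(v) ∨ ¬G(z,z))
The quantifier ∀v sits under an odd number of negations (counting the antecedent side of each →), so it flips to ∃v.

existential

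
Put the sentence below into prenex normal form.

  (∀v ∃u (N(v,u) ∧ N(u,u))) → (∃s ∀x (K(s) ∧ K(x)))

Rewrite implications/biconditionals: A → B as ¬A ∨ B.
  ¬(∀v ∃u (N(v,u) ∧ N(u,u))) ∨ (∃s ∀x (K(s) ∧ K(x)))
Drive negations inward (¬∀x A ≡ ∃x ¬A, ¬∃x A ≡ ∀x ¬A, De Morgan for ∧/∨):
  (∃v ∀u (¬N(v,u) ∨ ¬N(u,u))) ∨ (∃s ∀x (K(s) ∧ K(x)))
Pull the quantifiers to the front (each side's bound variable is not free in the other side):
  ∃v ∀u ∃s ∀x (¬N(v,u) ∨ ¬N(u,u) ∨ K(s) ∧ K(x))

∃v ∀u ∃s ∀x (¬N(v,u) ∨ ¬N(u,u) ∨ K(s) ∧ K(x))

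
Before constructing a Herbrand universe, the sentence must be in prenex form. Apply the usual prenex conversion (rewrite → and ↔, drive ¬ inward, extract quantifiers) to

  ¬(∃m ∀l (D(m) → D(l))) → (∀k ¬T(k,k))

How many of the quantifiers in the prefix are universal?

2

Eliminate → and ↔ using ¬ and ∨.
  ¬¬(∃m ∀l (¬D(m) ∨ D(l))) ∨ (∀k ¬T(k,k))
Drive negations inward (¬∀x A ≡ ∃x ¬A, ¬∃x A ≡ ∀x ¬A, De Morgan for ∧/∨):
  (∃m ∀l (¬D(m) ∨ D(l))) ∨ (∀k ¬T(k,k))
Extract every quantifier outward, since the variables are now distinct and don't occur free across branches:
  ∃m ∀l ∀k (¬D(m) ∨ D(l) ∨ ¬T(k,k))
The prefix is ∃m ∀l ∀k: 2 universal, 1 existential.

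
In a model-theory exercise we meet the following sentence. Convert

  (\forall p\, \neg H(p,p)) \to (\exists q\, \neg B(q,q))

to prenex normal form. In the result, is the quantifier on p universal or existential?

First replace A → B with ¬A ∨ B.
  \neg (\forall p\, \neg H(p,p)) \lor (\exists q\, \neg B(q,q))
Push ¬ through the quantifiers and connectives to reach negation normal form:
  (\exists p\, H(p,p)) \lor (\exists q\, \neg B(q,q))
All bound variables are already distinct, so no renaming is needed.
Extract every quantifier outward, since the variables are now distinct and don't occur free across branches:
  \exists p\, \exists q\, (H(p,p) \lor \neg B(q,q))
The quantifier \forall p sits under an odd number of negations (counting the antecedent side of each →), so it flips to \exists p.

existential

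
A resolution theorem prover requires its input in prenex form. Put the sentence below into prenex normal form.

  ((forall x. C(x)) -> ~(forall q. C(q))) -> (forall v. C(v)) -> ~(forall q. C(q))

Rewrite implications/biconditionals: A → B as ¬A ∨ B.
  ~(~(forall x. C(x)) | ~(forall q. C(q))) | ~(forall v. C(v)) | ~(forall q. C(q))
Push ¬ through the quantifiers and connectives to reach negation normal form:
  (forall x. C(x)) & (forall q. C(q)) | (exists v. ~C(v)) | (exists q. ~C(q))
Give each quantifier a distinct variable: q↦w1.
  (forall x. C(x)) & (forall q. C(q)) | (exists v. ~C(v)) | (exists w1. ~C(w1))
Extract every quantifier outward, since the variables are now distinct and don't occur free across branches:
  forall x. forall q. exists v. exists w1. (C(x) & C(q) | ~C(v) | ~C(w1))

forall x. forall q. exists v. exists w1. (C(x) & C(q) | ~C(v) | ~C(w1))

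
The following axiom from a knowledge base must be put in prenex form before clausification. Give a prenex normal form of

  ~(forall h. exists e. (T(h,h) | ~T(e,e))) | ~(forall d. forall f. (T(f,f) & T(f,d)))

Drive negations inward (¬∀x A ≡ ∃x ¬A, ¬∃x A ≡ ∀x ¬A, De Morgan for ∧/∨):
  (exists h. forall e. (~T(h,h) & T(e,e))) | (exists d. exists f. (~T(f,f) | ~T(f,d)))
Pull the quantifiers to the front (each side's bound variable is not free in the other side):
  exists h. forall e. exists d. exists f. (~T(h,h) & T(e,e) | ~T(f,f) | ~T(f,d))

exists h. forall e. exists d. exists f. (~T(h,h) & T(e,e) | ~T(f,f) | ~T(f,d))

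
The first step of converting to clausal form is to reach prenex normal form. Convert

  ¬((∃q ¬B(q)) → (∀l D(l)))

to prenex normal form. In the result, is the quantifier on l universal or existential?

First replace A → B with ¬A ∨ B.
  ¬(¬(∃q ¬B(q)) ∨ (∀l D(l)))
Push ¬ through the quantifiers and connectives to reach negation normal form:
  (∃q ¬B(q)) ∧ (∃l ¬D(l))
Extract every quantifier outward, since the variables are now distinct and don't occur free across branches:
  ∃q ∃l (¬B(q) ∧ ¬D(l))
The quantifier ∀l sits under an odd number of negations (counting the antecedent side of each →), so it flips to ∃l.

existential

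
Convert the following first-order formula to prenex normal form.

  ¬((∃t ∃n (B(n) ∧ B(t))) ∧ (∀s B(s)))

Push ¬ through the quantifiers and connectives to reach negation normal form:
  (∀t ∀n (¬B(n) ∨ ¬B(t))) ∨ (∃s ¬B(s))
All bound variables are already distinct, so no renaming is needed.
Finally move all quantifiers to the prefix:
  ∀t ∀n ∃s (¬B(n) ∨ ¬B(t) ∨ ¬B(s))

∀t ∀n ∃s (¬B(n) ∨ ¬B(t) ∨ ¬B(s))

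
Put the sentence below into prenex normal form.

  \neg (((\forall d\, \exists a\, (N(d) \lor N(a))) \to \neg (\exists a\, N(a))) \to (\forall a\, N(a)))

\exists d\, \forall a\, \forall r\, \exists u1\, ((\neg N(d) \land \neg N(a) \lor \neg N(r)) \land \neg N(u1))

Eliminate → and ↔ using ¬ and ∨.
  \neg (\neg (\neg (\forall d\, \exists a\, (N(d) \lor N(a))) \lor \neg (\exists a\, N(a))) \lor (\forall a\, N(a)))
Push ¬ through the quantifiers and connectives to reach negation normal form:
  ((\exists d\, \forall a\, (\neg N(d) \land \neg N(a))) \lor (\forall a\, \neg N(a))) \land (\exists a\, \neg N(a))
Rename bound variables to avoid capture: a↦r, a↦u1.
  ((\exists d\, \forall a\, (\neg N(d) \land \neg N(a))) \lor (\forall r\, \neg N(r))) \land (\exists u1\, \neg N(u1))
Pull the quantifiers to the front (each side's bound variable is not free in the other side):
  \exists d\, \forall a\, \forall r\, \exists u1\, ((\neg N(d) \land \neg N(a) \lor \neg N(r)) \land \neg N(u1))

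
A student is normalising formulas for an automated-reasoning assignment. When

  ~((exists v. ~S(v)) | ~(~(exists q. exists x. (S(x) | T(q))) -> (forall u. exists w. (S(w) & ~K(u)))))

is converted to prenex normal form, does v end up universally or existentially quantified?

Rewrite implications/biconditionals: A → B as ¬A ∨ B.
  ~((exists v. ~S(v)) | ~(~~(exists q. exists x. (S(x) | T(q))) | (forall u. exists w. (S(w) & ~K(u)))))
Move each ¬ inward, flipping quantifiers it crosses:
  (forall v. S(v)) & ((exists q. exists x. (S(x) | T(q))) | (forall u. exists w. (S(w) & ~K(u))))
Finally move all quantifiers to the prefix:
  forall v. exists q. exists x. forall u. exists w. (S(v) & (S(x) | T(q) | S(w) & ~K(u)))
The quantifier exists v sits under an odd number of negations (counting the antecedent side of each →), so it flips to forall v.

universal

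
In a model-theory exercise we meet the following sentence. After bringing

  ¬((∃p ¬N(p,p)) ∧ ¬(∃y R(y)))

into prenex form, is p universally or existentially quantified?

universal

Push ¬ through the quantifiers and connectives to reach negation normal form:
  (∀p N(p,p)) ∨ (∃y R(y))
Finally move all quantifiers to the prefix:
  ∀p ∃y (N(p,p) ∨ R(y))
The quantifier ∃p sits under an odd number of negations, so it flips to ∀p.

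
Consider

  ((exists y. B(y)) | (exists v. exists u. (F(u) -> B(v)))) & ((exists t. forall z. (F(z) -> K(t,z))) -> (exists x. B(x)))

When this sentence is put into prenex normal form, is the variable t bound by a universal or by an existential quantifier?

universal

Eliminate → and ↔ using ¬ and ∨.
  ((exists y. B(y)) | (exists v. exists u. (~F(u) | B(v)))) & (~(exists t. forall z. (~F(z) | K(t,z))) | (exists x. B(x)))
Move each ¬ inward, flipping quantifiers it crosses:
  ((exists y. B(y)) | (exists v. exists u. (~F(u) | B(v)))) & ((forall t. exists z. (F(z) & ~K(t,z))) | (exists x. B(x)))
All bound variables are already distinct, so no renaming is needed.
Extract every quantifier outward, since the variables are now distinct and don't occur free across branches:
  exists y. exists v. exists u. forall t. exists z. exists x. ((B(y) | ~F(u) | B(v)) & (F(z) & ~K(t,z) | B(x)))
The quantifier exists t sits under an odd number of negations (counting the antecedent side of each →), so it flips to forall t.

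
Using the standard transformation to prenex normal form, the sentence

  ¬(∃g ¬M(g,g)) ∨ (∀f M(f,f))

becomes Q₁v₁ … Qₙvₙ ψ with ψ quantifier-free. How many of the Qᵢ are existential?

Drive negations inward (¬∀x A ≡ ∃x ¬A, ¬∃x A ≡ ∀x ¬A, De Morgan for ∧/∨):
  (∀g M(g,g)) ∨ (∀f M(f,f))
All bound variables are already distinct, so no renaming is needed.
Finally move all quantifiers to the prefix:
  ∀g ∀f (M(g,g) ∨ M(f,f))
The prefix is ∀g ∀f: 2 universal, 0 existential.

0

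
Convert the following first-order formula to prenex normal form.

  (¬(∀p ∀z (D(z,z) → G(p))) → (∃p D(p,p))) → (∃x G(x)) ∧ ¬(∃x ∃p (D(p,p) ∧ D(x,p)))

Rewrite implications/biconditionals: A → B as ¬A ∨ B.
  ¬(¬¬(∀p ∀z (¬D(z,z) ∨ G(p))) ∨ (∃p D(p,p))) ∨ (∃x G(x)) ∧ ¬(∃x ∃p (D(p,p) ∧ D(x,p)))
Push ¬ through the quantifiers and connectives to reach negation normal form:
  (∃p ∃z (D(z,z) ∧ ¬G(p))) ∧ (∀p ¬D(p,p)) ∨ (∃x G(x)) ∧ (∀x ∀p (¬D(p,p) ∨ ¬D(x,p)))
Standardize variables apart so no two quantifiers bind the same name: p↦x1, x↦w, p↦c.
  (∃p ∃z (D(z,z) ∧ ¬G(p))) ∧ (∀x1 ¬D(x1,x1)) ∨ (∃x G(x)) ∧ (∀w ∀c (¬D(c,c) ∨ ¬D(w,c)))
Finally move all quantifiers to the prefix:
  ∃p ∃z ∀x1 ∃x ∀w ∀c (D(z,z) ∧ ¬G(p) ∧ ¬D(x1,x1) ∨ G(x) ∧ (¬D(c,c) ∨ ¬D(w,c)))

∃p ∃z ∀x1 ∃x ∀w ∀c (D(z,z) ∧ ¬G(p) ∧ ¬D(x1,x1) ∨ G(x) ∧ (¬D(c,c) ∨ ¬D(w,c)))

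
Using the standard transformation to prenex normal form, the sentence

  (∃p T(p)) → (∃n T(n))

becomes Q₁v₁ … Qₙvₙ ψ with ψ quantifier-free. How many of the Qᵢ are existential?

1

Rewrite implications/biconditionals: A → B as ¬A ∨ B.
  ¬(∃p T(p)) ∨ (∃n T(n))
Push ¬ through the quantifiers and connectives to reach negation normal form:
  (∀p ¬T(p)) ∨ (∃n T(n))
All bound variables are already distinct, so no renaming is needed.
Finally move all quantifiers to the prefix:
  ∀p ∃n (¬T(p) ∨ T(n))
The prefix is ∀p ∃n: 1 universal, 1 existential.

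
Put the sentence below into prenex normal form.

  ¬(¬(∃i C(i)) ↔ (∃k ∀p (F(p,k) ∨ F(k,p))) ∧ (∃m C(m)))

∀i ∀k ∃p ∀m ∃t ∀z ∃s ∃b (¬C(i) ∧ (¬F(p,k) ∧ ¬F(k,p) ∨ ¬C(m)) ∨ (F(z,t) ∨ F(t,z)) ∧ C(s) ∧ C(b))

Rewrite implications/biconditionals: A → B as ¬A ∨ B; A ↔ B as (¬A ∨ B) ∧ (¬B ∨ A).
  ¬((¬¬(∃i C(i)) ∨ (∃k ∀p (F(p,k) ∨ F(k,p))) ∧ (∃m C(m))) ∧ (¬((∃k ∀p (F(p,k) ∨ F(k,p))) ∧ (∃m C(m))) ∨ ¬(∃i C(i))))
Drive negations inward (¬∀x A ≡ ∃x ¬A, ¬∃x A ≡ ∀x ¬A, De Morgan for ∧/∨):
  (∀i ¬C(i)) ∧ ((∀k ∃p (¬F(p,k) ∧ ¬F(k,p))) ∨ (∀m ¬C(m))) ∨ (∃k ∀p (F(p,k) ∨ F(k,p))) ∧ (∃m C(m)) ∧ (∃i C(i))
Rename bound variables to avoid capture: k↦t, p↦z, m↦s, i↦b.
  (∀i ¬C(i)) ∧ ((∀k ∃p (¬F(p,k) ∧ ¬F(k,p))) ∨ (∀m ¬C(m))) ∨ (∃t ∀z (F(z,t) ∨ F(t,z))) ∧ (∃s C(s)) ∧ (∃b C(b))
Finally move all quantifiers to the prefix:
  ∀i ∀k ∃p ∀m ∃t ∀z ∃s ∃b (¬C(i) ∧ (¬F(p,k) ∧ ¬F(k,p) ∨ ¬C(m)) ∨ (F(z,t) ∨ F(t,z)) ∧ C(s) ∧ C(b))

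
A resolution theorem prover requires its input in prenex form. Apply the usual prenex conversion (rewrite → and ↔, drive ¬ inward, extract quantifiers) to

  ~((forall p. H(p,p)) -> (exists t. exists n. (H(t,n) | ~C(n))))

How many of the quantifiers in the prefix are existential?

First replace A → B with ¬A ∨ B.
  ~(~(forall p. H(p,p)) | (exists t. exists n. (H(t,n) | ~C(n))))
Push ¬ through the quantifiers and connectives to reach negation normal form:
  (forall p. H(p,p)) & (forall t. forall n. (~H(t,n) & C(n)))
Finally move all quantifiers to the prefix:
  forall p. forall t. forall n. (H(p,p) & ~H(t,n) & C(n))
The prefix is forall p forall t forall n: 3 universal, 0 existential.

0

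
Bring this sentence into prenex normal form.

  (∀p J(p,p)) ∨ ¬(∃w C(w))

Move each ¬ inward, flipping quantifiers it crosses:
  (∀p J(p,p)) ∨ (∀w ¬C(w))
Extract every quantifier outward, since the variables are now distinct and don't occur free across branches:
  ∀p ∀w (J(p,p) ∨ ¬C(w))

∀p ∀w (J(p,p) ∨ ¬C(w))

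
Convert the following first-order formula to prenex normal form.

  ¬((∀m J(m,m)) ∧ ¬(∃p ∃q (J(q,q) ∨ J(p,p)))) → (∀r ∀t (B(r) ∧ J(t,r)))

∀m ∀p ∀q ∀r ∀t (J(m,m) ∧ ¬J(q,q) ∧ ¬J(p,p) ∨ B(r) ∧ J(t,r))

Rewrite implications/biconditionals: A → B as ¬A ∨ B.
  ¬¬((∀m J(m,m)) ∧ ¬(∃p ∃q (J(q,q) ∨ J(p,p)))) ∨ (∀r ∀t (B(r) ∧ J(t,r)))
Push ¬ through the quantifiers and connectives to reach negation normal form:
  (∀m J(m,m)) ∧ (∀p ∀q (¬J(q,q) ∧ ¬J(p,p))) ∨ (∀r ∀t (B(r) ∧ J(t,r)))
Extract every quantifier outward, since the variables are now distinct and don't occur free across branches:
  ∀m ∀p ∀q ∀r ∀t (J(m,m) ∧ ¬J(q,q) ∧ ¬J(p,p) ∨ B(r) ∧ J(t,r))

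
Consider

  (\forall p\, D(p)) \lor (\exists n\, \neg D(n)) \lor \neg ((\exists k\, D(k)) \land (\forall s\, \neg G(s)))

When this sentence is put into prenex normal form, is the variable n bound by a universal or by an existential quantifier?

Move each ¬ inward, flipping quantifiers it crosses:
  (\forall p\, D(p)) \lor (\exists n\, \neg D(n)) \lor (\forall k\, \neg D(k)) \lor (\exists s\, G(s))
All bound variables are already distinct, so no renaming is needed.
Pull the quantifiers to the front (each side's bound variable is not free in the other side):
  \forall p\, \exists n\, \forall k\, \exists s\, (D(p) \lor \neg D(n) \lor \neg D(k) \lor G(s))
The quantifier \exists n sits under an even number of negations, so it remains existential.

existential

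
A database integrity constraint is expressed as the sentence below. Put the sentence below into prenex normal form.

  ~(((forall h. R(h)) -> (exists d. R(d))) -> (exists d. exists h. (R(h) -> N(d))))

exists h. exists d. forall u1. forall w. ((~R(h) | R(d)) & R(w) & ~N(u1))

First replace A → B with ¬A ∨ B.
  ~(~(~(forall h. R(h)) | (exists d. R(d))) | (exists d. exists h. (~R(h) | N(d))))
Move each ¬ inward, flipping quantifiers it crosses:
  ((exists h. ~R(h)) | (exists d. R(d))) & (forall d. forall h. (R(h) & ~N(d)))
Give each quantifier a distinct variable: d↦u1, h↦w.
  ((exists h. ~R(h)) | (exists d. R(d))) & (forall u1. forall w. (R(w) & ~N(u1)))
Pull the quantifiers to the front (each side's bound variable is not free in the other side):
  exists h. exists d. forall u1. forall w. ((~R(h) | R(d)) & R(w) & ~N(u1))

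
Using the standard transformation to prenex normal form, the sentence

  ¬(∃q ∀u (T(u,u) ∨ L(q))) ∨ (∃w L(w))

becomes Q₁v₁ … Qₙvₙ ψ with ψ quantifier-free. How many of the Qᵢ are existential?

2

Drive negations inward (¬∀x A ≡ ∃x ¬A, ¬∃x A ≡ ∀x ¬A, De Morgan for ∧/∨):
  (∀q ∃u (¬T(u,u) ∧ ¬L(q))) ∨ (∃w L(w))
All bound variables are already distinct, so no renaming is needed.
Pull the quantifiers to the front (each side's bound variable is not free in the other side):
  ∀q ∃u ∃w (¬T(u,u) ∧ ¬L(q) ∨ L(w))
The prefix is ∀q ∃u ∃w: 1 universal, 2 existential.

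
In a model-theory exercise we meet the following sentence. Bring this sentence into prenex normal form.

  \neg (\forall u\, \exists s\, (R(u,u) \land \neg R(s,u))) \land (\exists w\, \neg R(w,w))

\exists u\, \forall s\, \exists w\, ((\neg R(u,u) \lor R(s,u)) \land \neg R(w,w))

Drive negations inward (¬∀x A ≡ ∃x ¬A, ¬∃x A ≡ ∀x ¬A, De Morgan for ∧/∨):
  (\exists u\, \forall s\, (\neg R(u,u) \lor R(s,u))) \land (\exists w\, \neg R(w,w))
All bound variables are already distinct, so no renaming is needed.
Extract every quantifier outward, since the variables are now distinct and don't occur free across branches:
  \exists u\, \forall s\, \exists w\, ((\neg R(u,u) \lor R(s,u)) \land \neg R(w,w))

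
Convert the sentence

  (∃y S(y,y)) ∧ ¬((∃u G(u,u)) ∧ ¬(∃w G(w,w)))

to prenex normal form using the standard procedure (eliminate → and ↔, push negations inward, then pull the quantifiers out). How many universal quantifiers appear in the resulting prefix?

1

Drive negations inward (¬∀x A ≡ ∃x ¬A, ¬∃x A ≡ ∀x ¬A, De Morgan for ∧/∨):
  (∃y S(y,y)) ∧ ((∀u ¬G(u,u)) ∨ (∃w G(w,w)))
All bound variables are already distinct, so no renaming is needed.
Pull the quantifiers to the front (each side's bound variable is not free in the other side):
  ∃y ∀u ∃w (S(y,y) ∧ (¬G(u,u) ∨ G(w,w)))
The prefix is ∃y ∀u ∃w: 1 universal, 2 existential.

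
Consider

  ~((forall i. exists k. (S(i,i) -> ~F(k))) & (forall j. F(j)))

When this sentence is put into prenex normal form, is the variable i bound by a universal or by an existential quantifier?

First replace A → B with ¬A ∨ B.
  ~((forall i. exists k. (~S(i,i) | ~F(k))) & (forall j. F(j)))
Drive negations inward (¬∀x A ≡ ∃x ¬A, ¬∃x A ≡ ∀x ¬A, De Morgan for ∧/∨):
  (exists i. forall k. (S(i,i) & F(k))) | (exists j. ~F(j))
All bound variables are already distinct, so no renaming is needed.
Pull the quantifiers to the front (each side's bound variable is not free in the other side):
  exists i. forall k. exists j. (S(i,i) & F(k) | ~F(j))
The quantifier forall i sits under an odd number of negations (counting the antecedent side of each →), so it flips to exists i.

existential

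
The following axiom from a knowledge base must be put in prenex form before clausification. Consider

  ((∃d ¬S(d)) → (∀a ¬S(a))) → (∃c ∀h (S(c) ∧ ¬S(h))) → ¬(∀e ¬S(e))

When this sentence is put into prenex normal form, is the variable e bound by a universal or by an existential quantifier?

Rewrite implications/biconditionals: A → B as ¬A ∨ B.
  ¬(¬(∃d ¬S(d)) ∨ (∀a ¬S(a))) ∨ ¬(∃c ∀h (S(c) ∧ ¬S(h))) ∨ ¬(∀e ¬S(e))
Move each ¬ inward, flipping quantifiers it crosses:
  (∃d ¬S(d)) ∧ (∃a S(a)) ∨ (∀c ∃h (¬S(c) ∨ S(h))) ∨ (∃e S(e))
Extract every quantifier outward, since the variables are now distinct and don't occur free across branches:
  ∃d ∃a ∀c ∃h ∃e (¬S(d) ∧ S(a) ∨ ¬S(c) ∨ S(h) ∨ S(e))
The quantifier ∀e sits under an odd number of negations (counting the antecedent side of each →), so it flips to ∃e.

existential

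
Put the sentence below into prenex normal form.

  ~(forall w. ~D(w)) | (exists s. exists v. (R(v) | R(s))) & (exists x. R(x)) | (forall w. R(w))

exists w. exists s. exists v. exists x. forall q. (D(w) | (R(v) | R(s)) & R(x) | R(q))

Move each ¬ inward, flipping quantifiers it crosses:
  (exists w. D(w)) | (exists s. exists v. (R(v) | R(s))) & (exists x. R(x)) | (forall w. R(w))
Rename bound variables to avoid capture: w↦q.
  (exists w. D(w)) | (exists s. exists v. (R(v) | R(s))) & (exists x. R(x)) | (forall q. R(q))
Extract every quantifier outward, since the variables are now distinct and don't occur free across branches:
  exists w. exists s. exists v. exists x. forall q. (D(w) | (R(v) | R(s)) & R(x) | R(q))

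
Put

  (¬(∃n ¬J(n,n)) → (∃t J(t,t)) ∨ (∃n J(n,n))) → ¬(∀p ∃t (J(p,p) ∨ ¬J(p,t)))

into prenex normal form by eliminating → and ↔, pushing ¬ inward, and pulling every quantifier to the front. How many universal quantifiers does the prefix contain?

4

Eliminate → and ↔ using ¬ and ∨.
  ¬(¬¬(∃n ¬J(n,n)) ∨ (∃t J(t,t)) ∨ (∃n J(n,n))) ∨ ¬(∀p ∃t (J(p,p) ∨ ¬J(p,t)))
Push ¬ through the quantifiers and connectives to reach negation normal form:
  (∀n J(n,n)) ∧ (∀t ¬J(t,t)) ∧ (∀n ¬J(n,n)) ∨ (∃p ∀t (¬J(p,p) ∧ J(p,t)))
Standardize variables apart so no two quantifiers bind the same name: n↦y, t↦y1.
  (∀n J(n,n)) ∧ (∀t ¬J(t,t)) ∧ (∀y ¬J(y,y)) ∨ (∃p ∀y1 (¬J(p,p) ∧ J(p,y1)))
Finally move all quantifiers to the prefix:
  ∀n ∀t ∀y ∃p ∀y1 (J(n,n) ∧ ¬J(t,t) ∧ ¬J(y,y) ∨ ¬J(p,p) ∧ J(p,y1))
The prefix is ∀n ∀t ∀y ∃p ∀y1: 4 universal, 1 existential.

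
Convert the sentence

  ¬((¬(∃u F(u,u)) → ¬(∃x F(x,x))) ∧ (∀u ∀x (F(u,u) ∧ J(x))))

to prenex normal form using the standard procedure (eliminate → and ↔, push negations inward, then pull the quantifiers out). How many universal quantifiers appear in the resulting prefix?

First replace A → B with ¬A ∨ B.
  ¬((¬¬(∃u F(u,u)) ∨ ¬(∃x F(x,x))) ∧ (∀u ∀x (F(u,u) ∧ J(x))))
Push ¬ through the quantifiers and connectives to reach negation normal form:
  (∀u ¬F(u,u)) ∧ (∃x F(x,x)) ∨ (∃u ∃x (¬F(u,u) ∨ ¬J(x)))
Standardize variables apart so no two quantifiers bind the same name: u↦q, x↦y.
  (∀u ¬F(u,u)) ∧ (∃x F(x,x)) ∨ (∃q ∃y (¬F(q,q) ∨ ¬J(y)))
Pull the quantifiers to the front (each side's bound variable is not free in the other side):
  ∀u ∃x ∃q ∃y (¬F(u,u) ∧ F(x,x) ∨ ¬F(q,q) ∨ ¬J(y))
The prefix is ∀u ∃x ∃q ∃y: 1 universal, 3 existential.

1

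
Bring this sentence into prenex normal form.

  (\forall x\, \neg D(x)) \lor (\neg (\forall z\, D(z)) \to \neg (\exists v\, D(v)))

Eliminate → and ↔ using ¬ and ∨.
  (\forall x\, \neg D(x)) \lor \neg \neg (\forall z\, D(z)) \lor \neg (\exists v\, D(v))
Push ¬ through the quantifiers and connectives to reach negation normal form:
  (\forall x\, \neg D(x)) \lor (\forall z\, D(z)) \lor (\forall v\, \neg D(v))
Finally move all quantifiers to the prefix:
  \forall x\, \forall z\, \forall v\, (\neg D(x) \lor D(z) \lor \neg D(v))

\forall x\, \forall z\, \forall v\, (\neg D(x) \lor D(z) \lor \neg D(v))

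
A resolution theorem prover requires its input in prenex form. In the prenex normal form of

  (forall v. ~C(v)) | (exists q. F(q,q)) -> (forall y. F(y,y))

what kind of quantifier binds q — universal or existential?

universal

First replace A → B with ¬A ∨ B.
  ~((forall v. ~C(v)) | (exists q. F(q,q))) | (forall y. F(y,y))
Move each ¬ inward, flipping quantifiers it crosses:
  (exists v. C(v)) & (forall q. ~F(q,q)) | (forall y. F(y,y))
All bound variables are already distinct, so no renaming is needed.
Extract every quantifier outward, since the variables are now distinct and don't occur free across branches:
  exists v. forall q. forall y. (C(v) & ~F(q,q) | F(y,y))
The quantifier exists q sits under an odd number of negations (counting the antecedent side of each →), so it flips to forall q.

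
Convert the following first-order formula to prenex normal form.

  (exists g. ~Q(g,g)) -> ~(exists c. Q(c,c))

First replace A → B with ¬A ∨ B.
  ~(exists g. ~Q(g,g)) | ~(exists c. Q(c,c))
Drive negations inward (¬∀x A ≡ ∃x ¬A, ¬∃x A ≡ ∀x ¬A, De Morgan for ∧/∨):
  (forall g. Q(g,g)) | (forall c. ~Q(c,c))
All bound variables are already distinct, so no renaming is needed.
Finally move all quantifiers to the prefix:
  forall g. forall c. (Q(g,g) | ~Q(c,c))

forall g. forall c. (Q(g,g) | ~Q(c,c))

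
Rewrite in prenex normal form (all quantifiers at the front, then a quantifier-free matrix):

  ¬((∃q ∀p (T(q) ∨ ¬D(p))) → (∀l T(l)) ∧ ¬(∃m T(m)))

Eliminate → and ↔ using ¬ and ∨.
  ¬(¬(∃q ∀p (T(q) ∨ ¬D(p))) ∨ (∀l T(l)) ∧ ¬(∃m T(m)))
Push ¬ through the quantifiers and connectives to reach negation normal form:
  (∃q ∀p (T(q) ∨ ¬D(p))) ∧ ((∃l ¬T(l)) ∨ (∃m T(m)))
All bound variables are already distinct, so no renaming is needed.
Pull the quantifiers to the front (each side's bound variable is not free in the other side):
  ∃q ∀p ∃l ∃m ((T(q) ∨ ¬D(p)) ∧ (¬T(l) ∨ T(m)))

∃q ∀p ∃l ∃m ((T(q) ∨ ¬D(p)) ∧ (¬T(l) ∨ T(m)))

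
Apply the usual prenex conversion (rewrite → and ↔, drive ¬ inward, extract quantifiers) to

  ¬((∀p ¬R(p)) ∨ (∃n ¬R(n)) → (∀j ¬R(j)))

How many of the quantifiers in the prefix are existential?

2

First replace A → B with ¬A ∨ B.
  ¬(¬((∀p ¬R(p)) ∨ (∃n ¬R(n))) ∨ (∀j ¬R(j)))
Move each ¬ inward, flipping quantifiers it crosses:
  ((∀p ¬R(p)) ∨ (∃n ¬R(n))) ∧ (∃j R(j))
All bound variables are already distinct, so no renaming is needed.
Pull the quantifiers to the front (each side's bound variable is not free in the other side):
  ∀p ∃n ∃j ((¬R(p) ∨ ¬R(n)) ∧ R(j))
The prefix is ∀p ∃n ∃j: 1 universal, 2 existential.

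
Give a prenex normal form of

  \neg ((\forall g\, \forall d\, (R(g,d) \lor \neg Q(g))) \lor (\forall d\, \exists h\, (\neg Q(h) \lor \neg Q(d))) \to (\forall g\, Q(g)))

\forall g\, \forall d\, \forall x\, \exists h\, \exists p\, ((R(g,d) \lor \neg Q(g) \lor \neg Q(h) \lor \neg Q(x)) \land \neg Q(p))

Eliminate → and ↔ using ¬ and ∨.
  \neg (\neg ((\forall g\, \forall d\, (R(g,d) \lor \neg Q(g))) \lor (\forall d\, \exists h\, (\neg Q(h) \lor \neg Q(d)))) \lor (\forall g\, Q(g)))
Drive negations inward (¬∀x A ≡ ∃x ¬A, ¬∃x A ≡ ∀x ¬A, De Morgan for ∧/∨):
  ((\forall g\, \forall d\, (R(g,d) \lor \neg Q(g))) \lor (\forall d\, \exists h\, (\neg Q(h) \lor \neg Q(d)))) \land (\exists g\, \neg Q(g))
Give each quantifier a distinct variable: d↦x, g↦p.
  ((\forall g\, \forall d\, (R(g,d) \lor \neg Q(g))) \lor (\forall x\, \exists h\, (\neg Q(h) \lor \neg Q(x)))) \land (\exists p\, \neg Q(p))
Finally move all quantifiers to the prefix:
  \forall g\, \forall d\, \forall x\, \exists h\, \exists p\, ((R(g,d) \lor \neg Q(g) \lor \neg Q(h) \lor \neg Q(x)) \land \neg Q(p))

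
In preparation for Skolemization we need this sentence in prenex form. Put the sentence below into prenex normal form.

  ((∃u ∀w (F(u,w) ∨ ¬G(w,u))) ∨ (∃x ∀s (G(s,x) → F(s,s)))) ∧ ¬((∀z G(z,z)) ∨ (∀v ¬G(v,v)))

∃u ∀w ∃x ∀s ∃z ∃v ((F(u,w) ∨ ¬G(w,u) ∨ ¬G(s,x) ∨ F(s,s)) ∧ ¬G(z,z) ∧ G(v,v))

Rewrite implications/biconditionals: A → B as ¬A ∨ B.
  ((∃u ∀w (F(u,w) ∨ ¬G(w,u))) ∨ (∃x ∀s (¬G(s,x) ∨ F(s,s)))) ∧ ¬((∀z G(z,z)) ∨ (∀v ¬G(v,v)))
Drive negations inward (¬∀x A ≡ ∃x ¬A, ¬∃x A ≡ ∀x ¬A, De Morgan for ∧/∨):
  ((∃u ∀w (F(u,w) ∨ ¬G(w,u))) ∨ (∃x ∀s (¬G(s,x) ∨ F(s,s)))) ∧ (∃z ¬G(z,z)) ∧ (∃v G(v,v))
Pull the quantifiers to the front (each side's bound variable is not free in the other side):
  ∃u ∀w ∃x ∀s ∃z ∃v ((F(u,w) ∨ ¬G(w,u) ∨ ¬G(s,x) ∨ F(s,s)) ∧ ¬G(z,z) ∧ G(v,v))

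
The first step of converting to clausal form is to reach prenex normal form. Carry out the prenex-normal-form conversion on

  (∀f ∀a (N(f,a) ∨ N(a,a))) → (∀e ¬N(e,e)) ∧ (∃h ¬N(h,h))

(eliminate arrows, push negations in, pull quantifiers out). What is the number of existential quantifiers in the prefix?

3

Rewrite implications/biconditionals: A → B as ¬A ∨ B.
  ¬(∀f ∀a (N(f,a) ∨ N(a,a))) ∨ (∀e ¬N(e,e)) ∧ (∃h ¬N(h,h))
Move each ¬ inward, flipping quantifiers it crosses:
  (∃f ∃a (¬N(f,a) ∧ ¬N(a,a))) ∨ (∀e ¬N(e,e)) ∧ (∃h ¬N(h,h))
All bound variables are already distinct, so no renaming is needed.
Pull the quantifiers to the front (each side's bound variable is not free in the other side):
  ∃f ∃a ∀e ∃h (¬N(f,a) ∧ ¬N(a,a) ∨ ¬N(e,e) ∧ ¬N(h,h))
The prefix is ∃f ∃a ∀e ∃h: 1 universal, 3 existential.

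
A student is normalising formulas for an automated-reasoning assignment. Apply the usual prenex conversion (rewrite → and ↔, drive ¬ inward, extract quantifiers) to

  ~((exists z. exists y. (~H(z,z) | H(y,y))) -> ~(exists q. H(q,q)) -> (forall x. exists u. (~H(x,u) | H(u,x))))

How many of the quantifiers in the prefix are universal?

Rewrite implications/biconditionals: A → B as ¬A ∨ B.
  ~(~(exists z. exists y. (~H(z,z) | H(y,y))) | ~~(exists q. H(q,q)) | (forall x. exists u. (~H(x,u) | H(u,x))))
Move each ¬ inward, flipping quantifiers it crosses:
  (exists z. exists y. (~H(z,z) | H(y,y))) & (forall q. ~H(q,q)) & (exists x. forall u. (H(x,u) & ~H(u,x)))
Finally move all quantifiers to the prefix:
  exists z. exists y. forall q. exists x. forall u. ((~H(z,z) | H(y,y)) & ~H(q,q) & H(x,u) & ~H(u,x))
The prefix is exists z exists y forall q exists x forall u: 2 universal, 3 existential.

2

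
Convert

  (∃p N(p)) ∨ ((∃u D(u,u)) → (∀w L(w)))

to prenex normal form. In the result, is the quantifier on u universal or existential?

universal

Rewrite implications/biconditionals: A → B as ¬A ∨ B.
  (∃p N(p)) ∨ ¬(∃u D(u,u)) ∨ (∀w L(w))
Push ¬ through the quantifiers and connectives to reach negation normal form:
  (∃p N(p)) ∨ (∀u ¬D(u,u)) ∨ (∀w L(w))
All bound variables are already distinct, so no renaming is needed.
Extract every quantifier outward, since the variables are now distinct and don't occur free across branches:
  ∃p ∀u ∀w (N(p) ∨ ¬D(u,u) ∨ L(w))
The quantifier ∃u sits under an odd number of negations (counting the antecedent side of each →), so it flips to ∀u.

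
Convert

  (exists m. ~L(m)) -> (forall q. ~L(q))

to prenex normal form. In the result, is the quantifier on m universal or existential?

Eliminate → and ↔ using ¬ and ∨.
  ~(exists m. ~L(m)) | (forall q. ~L(q))
Drive negations inward (¬∀x A ≡ ∃x ¬A, ¬∃x A ≡ ∀x ¬A, De Morgan for ∧/∨):
  (forall m. L(m)) | (forall q. ~L(q))
All bound variables are already distinct, so no renaming is needed.
Finally move all quantifiers to the prefix:
  forall m. forall q. (L(m) | ~L(q))
The quantifier exists m sits under an odd number of negations (counting the antecedent side of each →), so it flips to forall m.

universal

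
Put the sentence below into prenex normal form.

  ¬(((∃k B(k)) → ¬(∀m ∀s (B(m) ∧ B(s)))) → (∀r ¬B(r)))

Rewrite implications/biconditionals: A → B as ¬A ∨ B.
  ¬(¬(¬(∃k B(k)) ∨ ¬(∀m ∀s (B(m) ∧ B(s)))) ∨ (∀r ¬B(r)))
Push ¬ through the quantifiers and connectives to reach negation normal form:
  ((∀k ¬B(k)) ∨ (∃m ∃s (¬B(m) ∨ ¬B(s)))) ∧ (∃r B(r))
All bound variables are already distinct, so no renaming is needed.
Extract every quantifier outward, since the variables are now distinct and don't occur free across branches:
  ∀k ∃m ∃s ∃r ((¬B(k) ∨ ¬B(m) ∨ ¬B(s)) ∧ B(r))

∀k ∃m ∃s ∃r ((¬B(k) ∨ ¬B(m) ∨ ¬B(s)) ∧ B(r))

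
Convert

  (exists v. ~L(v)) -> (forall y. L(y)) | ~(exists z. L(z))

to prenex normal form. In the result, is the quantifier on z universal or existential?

universal

First replace A → B with ¬A ∨ B.
  ~(exists v. ~L(v)) | (forall y. L(y)) | ~(exists z. L(z))
Drive negations inward (¬∀x A ≡ ∃x ¬A, ¬∃x A ≡ ∀x ¬A, De Morgan for ∧/∨):
  (forall v. L(v)) | (forall y. L(y)) | (forall z. ~L(z))
All bound variables are already distinct, so no renaming is needed.
Pull the quantifiers to the front (each side's bound variable is not free in the other side):
  forall v. forall y. forall z. (L(v) | L(y) | ~L(z))
The quantifier exists z sits under an odd number of negations (counting the antecedent side of each →), so it flips to forall z.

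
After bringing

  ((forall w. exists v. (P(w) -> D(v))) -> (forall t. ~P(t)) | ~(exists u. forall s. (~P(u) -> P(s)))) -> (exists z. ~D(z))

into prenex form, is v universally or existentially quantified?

existential

Eliminate → and ↔ using ¬ and ∨.
  ~(~(forall w. exists v. (~P(w) | D(v))) | (forall t. ~P(t)) | ~(exists u. forall s. (~~P(u) | P(s)))) | (exists z. ~D(z))
Push ¬ through the quantifiers and connectives to reach negation normal form:
  (forall w. exists v. (~P(w) | D(v))) & (exists t. P(t)) & (exists u. forall s. (P(u) | P(s))) | (exists z. ~D(z))
All bound variables are already distinct, so no renaming is needed.
Extract every quantifier outward, since the variables are now distinct and don't occur free across branches:
  forall w. exists v. exists t. exists u. forall s. exists z. ((~P(w) | D(v)) & P(t) & (P(u) | P(s)) | ~D(z))
The quantifier exists v sits under an even number of negations (counting the antecedent side of each →), so it remains existential.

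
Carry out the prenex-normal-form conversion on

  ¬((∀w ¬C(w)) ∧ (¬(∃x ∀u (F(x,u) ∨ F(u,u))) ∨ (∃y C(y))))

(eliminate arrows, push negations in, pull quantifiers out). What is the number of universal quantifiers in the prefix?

Move each ¬ inward, flipping quantifiers it crosses:
  (∃w C(w)) ∨ (∃x ∀u (F(x,u) ∨ F(u,u))) ∧ (∀y ¬C(y))
All bound variables are already distinct, so no renaming is needed.
Extract every quantifier outward, since the variables are now distinct and don't occur free across branches:
  ∃w ∃x ∀u ∀y (C(w) ∨ (F(x,u) ∨ F(u,u)) ∧ ¬C(y))
The prefix is ∃w ∃x ∀u ∀y: 2 universal, 2 existential.

2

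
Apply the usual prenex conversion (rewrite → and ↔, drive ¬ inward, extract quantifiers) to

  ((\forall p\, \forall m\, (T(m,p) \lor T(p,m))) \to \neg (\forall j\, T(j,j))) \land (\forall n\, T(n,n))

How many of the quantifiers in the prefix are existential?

Eliminate → and ↔ using ¬ and ∨.
  (\neg (\forall p\, \forall m\, (T(m,p) \lor T(p,m))) \lor \neg (\forall j\, T(j,j))) \land (\forall n\, T(n,n))
Move each ¬ inward, flipping quantifiers it crosses:
  ((\exists p\, \exists m\, (\neg T(m,p) \land \neg T(p,m))) \lor (\exists j\, \neg T(j,j))) \land (\forall n\, T(n,n))
Extract every quantifier outward, since the variables are now distinct and don't occur free across branches:
  \exists p\, \exists m\, \exists j\, \forall n\, ((\neg T(m,p) \land \neg T(p,m) \lor \neg T(j,j)) \land T(n,n))
The prefix is \exists p \exists m \exists j \forall n: 1 universal, 3 existential.

3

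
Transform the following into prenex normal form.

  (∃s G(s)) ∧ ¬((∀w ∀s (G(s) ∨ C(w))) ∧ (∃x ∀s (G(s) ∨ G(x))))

Move each ¬ inward, flipping quantifiers it crosses:
  (∃s G(s)) ∧ ((∃w ∃s (¬G(s) ∧ ¬C(w))) ∨ (∀x ∃s (¬G(s) ∧ ¬G(x))))
Give each quantifier a distinct variable: s↦p, s↦t.
  (∃s G(s)) ∧ ((∃w ∃p (¬G(p) ∧ ¬C(w))) ∨ (∀x ∃t (¬G(t) ∧ ¬G(x))))
Extract every quantifier outward, since the variables are now distinct and don't occur free across branches:
  ∃s ∃w ∃p ∀x ∃t (G(s) ∧ (¬G(p) ∧ ¬C(w) ∨ ¬G(t) ∧ ¬G(x)))

∃s ∃w ∃p ∀x ∃t (G(s) ∧ (¬G(p) ∧ ¬C(w) ∨ ¬G(t) ∧ ¬G(x)))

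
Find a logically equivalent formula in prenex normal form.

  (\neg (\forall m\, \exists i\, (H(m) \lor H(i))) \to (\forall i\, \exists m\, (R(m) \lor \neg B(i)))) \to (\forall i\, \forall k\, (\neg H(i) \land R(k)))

\exists m\, \forall i\, \exists u\, \forall z\, \forall c\, \forall k\, (\neg H(m) \land \neg H(i) \land \neg R(z) \land B(u) \lor \neg H(c) \land R(k))

Eliminate → and ↔ using ¬ and ∨.
  \neg (\neg \neg (\forall m\, \exists i\, (H(m) \lor H(i))) \lor (\forall i\, \exists m\, (R(m) \lor \neg B(i)))) \lor (\forall i\, \forall k\, (\neg H(i) \land R(k)))
Push ¬ through the quantifiers and connectives to reach negation normal form:
  (\exists m\, \forall i\, (\neg H(m) \land \neg H(i))) \land (\exists i\, \forall m\, (\neg R(m) \land B(i))) \lor (\forall i\, \forall k\, (\neg H(i) \land R(k)))
Give each quantifier a distinct variable: i↦u, m↦z, i↦c.
  (\exists m\, \forall i\, (\neg H(m) \land \neg H(i))) \land (\exists u\, \forall z\, (\neg R(z) \land B(u))) \lor (\forall c\, \forall k\, (\neg H(c) \land R(k)))
Pull the quantifiers to the front (each side's bound variable is not free in the other side):
  \exists m\, \forall i\, \exists u\, \forall z\, \forall c\, \forall k\, (\neg H(m) \land \neg H(i) \land \neg R(z) \land B(u) \lor \neg H(c) \land R(k))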